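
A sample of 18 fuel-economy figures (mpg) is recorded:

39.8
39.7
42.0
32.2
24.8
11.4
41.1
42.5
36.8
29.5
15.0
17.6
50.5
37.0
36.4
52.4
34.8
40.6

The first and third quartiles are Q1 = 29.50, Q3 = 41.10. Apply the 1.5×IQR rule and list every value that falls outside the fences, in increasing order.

IQR = Q3 − Q1 = 41.10 − 29.50 = 11.60.
Lower fence = Q1 − 1.5·IQR = 29.50 − 17.40 = 12.10.
Upper fence = Q3 + 1.5·IQR = 41.10 + 17.40 = 58.50.
11.4 < 12.10 → outlier.
All remaining values lie within [12.10, 58.50].

11.4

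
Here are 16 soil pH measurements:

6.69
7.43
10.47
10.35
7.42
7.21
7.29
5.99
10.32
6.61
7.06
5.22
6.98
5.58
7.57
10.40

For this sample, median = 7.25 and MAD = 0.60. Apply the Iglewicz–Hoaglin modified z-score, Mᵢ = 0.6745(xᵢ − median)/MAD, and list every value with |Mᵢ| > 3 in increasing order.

|Mᵢ| > 3 ⇔ |xᵢ − 7.25| > 3·0.60/0.6745 = 2.67.
So outliers lie outside [4.58, 9.92].
10.32: M = 3.45 → outlier.
10.35: M = 3.48 → outlier.
10.40: M = 3.54 → outlier.
10.47: M = 3.62 → outlier.

10.32, 10.35, 10.40, 10.47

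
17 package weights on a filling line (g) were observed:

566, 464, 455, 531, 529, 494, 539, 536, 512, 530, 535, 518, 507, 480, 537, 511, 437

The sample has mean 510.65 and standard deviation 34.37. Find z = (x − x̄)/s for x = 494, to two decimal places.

-0.48

z = (494 − 510.65) / 34.37 = -0.48.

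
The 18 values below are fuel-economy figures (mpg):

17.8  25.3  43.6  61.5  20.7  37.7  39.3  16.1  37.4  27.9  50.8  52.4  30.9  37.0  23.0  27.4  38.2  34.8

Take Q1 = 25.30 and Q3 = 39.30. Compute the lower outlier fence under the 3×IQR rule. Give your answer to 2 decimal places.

IQR = Q3 − Q1 = 39.30 − 25.30 = 14.00.
Lower fence = Q1 − 3·IQR = 25.30 − 42.00 = -16.70.
Upper fence = Q3 + 3·IQR = 39.30 + 42.00 = 81.30.

-16.70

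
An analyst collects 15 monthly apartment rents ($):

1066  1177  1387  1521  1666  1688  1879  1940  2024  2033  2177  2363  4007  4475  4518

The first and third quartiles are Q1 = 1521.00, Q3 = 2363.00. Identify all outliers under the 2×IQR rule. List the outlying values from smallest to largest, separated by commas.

4475, 4518

IQR = Q3 − Q1 = 2363.00 − 1521.00 = 842.00.
Lower fence = Q1 − 2·IQR = 1521.00 − 1684.00 = -163.00.
Upper fence = Q3 + 2·IQR = 2363.00 + 1684.00 = 4047.00.
4475 > 4047.00 → outlier.
4518 > 4047.00 → outlier.
All remaining values lie within [-163.00, 4047.00].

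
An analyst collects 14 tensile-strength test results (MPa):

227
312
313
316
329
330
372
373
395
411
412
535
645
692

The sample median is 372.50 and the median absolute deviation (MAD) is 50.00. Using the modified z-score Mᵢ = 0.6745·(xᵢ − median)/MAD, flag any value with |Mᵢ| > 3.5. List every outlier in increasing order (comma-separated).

645, 692

|Mᵢ| > 3.5 ⇔ |xᵢ − 372.50| > 3.5·50.00/0.6745 = 259.45.
So outliers lie outside [113.05, 631.95].
645: M = 3.68 → outlier.
692: M = 4.31 → outlier.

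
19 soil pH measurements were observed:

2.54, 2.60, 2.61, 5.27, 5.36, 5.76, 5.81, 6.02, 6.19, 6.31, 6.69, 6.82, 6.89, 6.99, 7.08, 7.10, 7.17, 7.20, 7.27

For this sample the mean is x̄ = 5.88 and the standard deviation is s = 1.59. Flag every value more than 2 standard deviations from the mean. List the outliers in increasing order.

2.54, 2.60, 2.61

Cutoffs at x̄ ± 2s: 5.88 ± 2·1.59 = [2.70, 9.06].
2.54: z = -2.10, |z| > 2 → outlier.
2.60: z = -2.06, |z| > 2 → outlier.
2.61: z = -2.06, |z| > 2 → outlier.
Every other value lies within [2.70, 9.06].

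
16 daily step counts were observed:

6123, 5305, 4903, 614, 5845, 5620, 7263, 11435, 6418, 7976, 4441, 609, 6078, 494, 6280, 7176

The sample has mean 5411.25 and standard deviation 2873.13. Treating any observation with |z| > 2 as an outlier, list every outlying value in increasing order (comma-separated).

11435

Cutoffs at x̄ ± 2s: 5411.25 ± 2·2873.13 = [-335.01, 11157.51].
11435: z = 2.10, |z| > 2 → outlier.
Every other value lies within [-335.01, 11157.51].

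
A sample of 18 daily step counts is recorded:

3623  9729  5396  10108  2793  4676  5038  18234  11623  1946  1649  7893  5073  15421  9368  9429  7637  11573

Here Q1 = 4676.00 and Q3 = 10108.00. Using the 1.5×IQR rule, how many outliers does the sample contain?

IQR = 5432.00; fences at 4676.00 − 8148.00 = -3472.00 and 10108.00 + 8148.00 = 18256.00.
Every value lies within the cutoffs.

0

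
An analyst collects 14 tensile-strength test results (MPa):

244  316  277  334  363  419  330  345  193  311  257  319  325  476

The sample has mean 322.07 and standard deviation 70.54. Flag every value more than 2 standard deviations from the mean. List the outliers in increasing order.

476

Cutoffs at x̄ ± 2s: 322.07 ± 2·70.54 = [180.99, 463.15].
476: z = 2.18, |z| > 2 → outlier.
Every other value lies within [180.99, 463.15].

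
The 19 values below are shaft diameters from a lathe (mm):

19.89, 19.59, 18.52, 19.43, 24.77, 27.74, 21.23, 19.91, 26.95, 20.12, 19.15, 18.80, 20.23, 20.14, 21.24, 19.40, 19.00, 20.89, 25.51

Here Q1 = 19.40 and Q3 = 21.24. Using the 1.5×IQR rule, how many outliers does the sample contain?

IQR = 1.84; fences at 19.40 − 2.76 = 16.64 and 21.24 + 2.76 = 24.00.
Outside the cutoffs: 24.77, 25.51, 26.95, 27.74.

4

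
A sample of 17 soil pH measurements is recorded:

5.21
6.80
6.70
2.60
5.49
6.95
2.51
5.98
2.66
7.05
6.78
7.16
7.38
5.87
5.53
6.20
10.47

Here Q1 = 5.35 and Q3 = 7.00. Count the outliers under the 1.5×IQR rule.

4

IQR = 1.65; fences at 5.35 − 2.475 = 2.875 and 7.00 + 2.475 = 9.475.
Outside the cutoffs: 2.51, 2.60, 2.66, 10.47.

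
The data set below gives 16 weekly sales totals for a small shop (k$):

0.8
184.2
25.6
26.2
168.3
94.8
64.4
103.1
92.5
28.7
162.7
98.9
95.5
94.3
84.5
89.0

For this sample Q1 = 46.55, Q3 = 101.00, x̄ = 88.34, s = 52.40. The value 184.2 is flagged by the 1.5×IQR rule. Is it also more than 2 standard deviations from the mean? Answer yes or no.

no

z = (184.2 − 88.34) / 52.40 = 1.83.
|z| = 1.83 ≤ 2.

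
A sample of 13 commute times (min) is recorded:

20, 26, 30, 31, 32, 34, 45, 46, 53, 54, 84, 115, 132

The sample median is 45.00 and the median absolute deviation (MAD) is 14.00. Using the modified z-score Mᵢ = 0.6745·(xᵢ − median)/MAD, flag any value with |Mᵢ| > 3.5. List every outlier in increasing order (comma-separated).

|Mᵢ| > 3.5 ⇔ |xᵢ − 45.00| > 3.5·14.00/0.6745 = 72.65.
So outliers lie outside [-27.65, 117.65].
132: M = 4.19 → outlier.

132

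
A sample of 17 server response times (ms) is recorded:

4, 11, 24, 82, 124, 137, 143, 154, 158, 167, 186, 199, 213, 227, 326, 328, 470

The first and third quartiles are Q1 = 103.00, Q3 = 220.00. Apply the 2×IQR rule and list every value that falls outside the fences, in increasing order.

IQR = Q3 − Q1 = 220.00 − 103.00 = 117.00.
Lower fence = Q1 − 2·IQR = 103.00 − 234.00 = -131.00.
Upper fence = Q3 + 2·IQR = 220.00 + 234.00 = 454.00.
470 > 454.00 → outlier.
All remaining values lie within [-131.00, 454.00].

470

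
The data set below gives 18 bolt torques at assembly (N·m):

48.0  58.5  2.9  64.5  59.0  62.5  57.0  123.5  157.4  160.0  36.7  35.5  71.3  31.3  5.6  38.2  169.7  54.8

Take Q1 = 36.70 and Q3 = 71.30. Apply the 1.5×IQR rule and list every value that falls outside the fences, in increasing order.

IQR = Q3 − Q1 = 71.30 − 36.70 = 34.60.
Lower fence = Q1 − 1.5·IQR = 36.70 − 51.90 = -15.20.
Upper fence = Q3 + 1.5·IQR = 71.30 + 51.90 = 123.20.
123.5 > 123.20 → outlier.
157.4 > 123.20 → outlier.
160.0 > 123.20 → outlier.
169.7 > 123.20 → outlier.
All remaining values lie within [-15.20, 123.20].

123.5, 157.4, 160.0, 169.7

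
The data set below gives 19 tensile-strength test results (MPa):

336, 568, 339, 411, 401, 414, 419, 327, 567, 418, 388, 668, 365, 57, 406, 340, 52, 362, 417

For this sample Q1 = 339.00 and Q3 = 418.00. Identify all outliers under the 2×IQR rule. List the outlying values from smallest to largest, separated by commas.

52, 57, 668

IQR = Q3 − Q1 = 418.00 − 339.00 = 79.00.
Lower fence = Q1 − 2·IQR = 339.00 − 158.00 = 181.00.
Upper fence = Q3 + 2·IQR = 418.00 + 158.00 = 576.00.
52 < 181.00 → outlier.
57 < 181.00 → outlier.
668 > 576.00 → outlier.
All remaining values lie within [181.00, 576.00].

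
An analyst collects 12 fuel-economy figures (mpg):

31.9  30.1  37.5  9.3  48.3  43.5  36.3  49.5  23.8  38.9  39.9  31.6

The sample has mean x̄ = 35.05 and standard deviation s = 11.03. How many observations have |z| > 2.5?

0

Cutoffs: x̄ ± 2.5s = [7.475, 62.625].
Every value lies within the cutoffs.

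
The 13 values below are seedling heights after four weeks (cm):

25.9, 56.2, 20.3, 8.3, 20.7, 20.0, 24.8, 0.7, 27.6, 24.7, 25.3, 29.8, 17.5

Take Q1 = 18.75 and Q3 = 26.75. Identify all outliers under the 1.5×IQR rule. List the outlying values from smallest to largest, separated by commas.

IQR = Q3 − Q1 = 26.75 − 18.75 = 8.00.
Lower fence = Q1 − 1.5·IQR = 18.75 − 12.00 = 6.75.
Upper fence = Q3 + 1.5·IQR = 26.75 + 12.00 = 38.75.
0.7 < 6.75 → outlier.
56.2 > 38.75 → outlier.
All remaining values lie within [6.75, 38.75].

0.7, 56.2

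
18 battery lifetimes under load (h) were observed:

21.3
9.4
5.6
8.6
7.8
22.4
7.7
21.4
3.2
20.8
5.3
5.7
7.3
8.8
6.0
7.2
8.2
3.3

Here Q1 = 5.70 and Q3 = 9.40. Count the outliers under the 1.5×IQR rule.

4

IQR = 3.70; fences at 5.70 − 5.55 = 0.15 and 9.40 + 5.55 = 14.95.
Outside the cutoffs: 20.8, 21.3, 21.4, 22.4.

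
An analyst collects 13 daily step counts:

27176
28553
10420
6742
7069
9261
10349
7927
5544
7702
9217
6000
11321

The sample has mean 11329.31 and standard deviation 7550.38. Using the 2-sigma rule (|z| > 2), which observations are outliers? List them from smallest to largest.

Cutoffs at x̄ ± 2s: 11329.31 ± 2·7550.38 = [-3771.45, 26430.07].
27176: z = 2.10, |z| > 2 → outlier.
28553: z = 2.28, |z| > 2 → outlier.
Every other value lies within [-3771.45, 26430.07].

27176, 28553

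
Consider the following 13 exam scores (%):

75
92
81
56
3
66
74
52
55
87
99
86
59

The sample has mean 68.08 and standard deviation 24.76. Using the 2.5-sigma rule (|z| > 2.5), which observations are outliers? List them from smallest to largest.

Cutoffs at x̄ ± 2.5s: 68.08 ± 2.5·24.76 = [6.18, 129.98].
3: z = -2.63, |z| > 2.5 → outlier.
Every other value lies within [6.18, 129.98].

3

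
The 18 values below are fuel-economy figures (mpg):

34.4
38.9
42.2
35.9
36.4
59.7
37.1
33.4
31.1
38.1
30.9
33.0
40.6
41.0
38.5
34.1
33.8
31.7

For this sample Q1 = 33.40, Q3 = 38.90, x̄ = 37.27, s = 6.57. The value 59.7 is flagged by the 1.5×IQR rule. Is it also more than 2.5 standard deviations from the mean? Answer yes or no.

yes

z = (59.7 − 37.27) / 6.57 = 3.41.
|z| = 3.41 > 2.5.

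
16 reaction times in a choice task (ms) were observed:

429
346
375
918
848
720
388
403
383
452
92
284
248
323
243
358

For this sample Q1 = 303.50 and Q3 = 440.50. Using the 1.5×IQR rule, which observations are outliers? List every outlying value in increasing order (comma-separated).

92, 720, 848, 918

IQR = Q3 − Q1 = 440.50 − 303.50 = 137.00.
Lower fence = Q1 − 1.5·IQR = 303.50 − 205.50 = 98.00.
Upper fence = Q3 + 1.5·IQR = 440.50 + 205.50 = 646.00.
92 < 98.00 → outlier.
720 > 646.00 → outlier.
848 > 646.00 → outlier.
918 > 646.00 → outlier.
All remaining values lie within [98.00, 646.00].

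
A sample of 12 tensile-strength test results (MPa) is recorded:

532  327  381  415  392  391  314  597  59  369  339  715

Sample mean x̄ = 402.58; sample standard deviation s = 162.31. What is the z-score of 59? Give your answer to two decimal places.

-2.12

z = (59 − 402.58) / 162.31 = -2.12.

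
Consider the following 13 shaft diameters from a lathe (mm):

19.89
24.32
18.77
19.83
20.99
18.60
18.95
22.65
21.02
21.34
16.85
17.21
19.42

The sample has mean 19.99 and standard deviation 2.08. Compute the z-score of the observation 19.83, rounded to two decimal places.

-0.08

z = (19.83 − 19.99) / 2.08 = -0.08.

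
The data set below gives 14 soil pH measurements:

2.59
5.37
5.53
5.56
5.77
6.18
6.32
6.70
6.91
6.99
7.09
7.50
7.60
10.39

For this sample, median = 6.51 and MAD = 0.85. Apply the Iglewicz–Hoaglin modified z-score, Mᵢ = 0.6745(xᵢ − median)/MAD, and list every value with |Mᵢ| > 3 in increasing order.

2.59, 10.39

|Mᵢ| > 3 ⇔ |xᵢ − 6.51| > 3·0.85/0.6745 = 3.78.
So outliers lie outside [2.73, 10.29].
2.59: M = -3.11 → outlier.
10.39: M = 3.08 → outlier.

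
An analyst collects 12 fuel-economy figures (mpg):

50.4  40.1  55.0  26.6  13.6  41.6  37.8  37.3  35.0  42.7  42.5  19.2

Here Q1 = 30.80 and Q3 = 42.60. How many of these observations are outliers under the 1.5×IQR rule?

IQR = 11.80; fences at 30.80 − 17.70 = 13.10 and 42.60 + 17.70 = 60.30.
Every value lies within the cutoffs.

0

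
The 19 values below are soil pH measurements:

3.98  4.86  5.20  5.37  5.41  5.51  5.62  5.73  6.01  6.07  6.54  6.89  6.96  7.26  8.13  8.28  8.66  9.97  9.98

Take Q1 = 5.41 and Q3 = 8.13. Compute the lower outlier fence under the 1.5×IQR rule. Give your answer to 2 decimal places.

1.33

IQR = Q3 − Q1 = 8.13 − 5.41 = 2.72.
Lower fence = Q1 − 1.5·IQR = 5.41 − 4.08 = 1.33.
Upper fence = Q3 + 1.5·IQR = 8.13 + 4.08 = 12.21.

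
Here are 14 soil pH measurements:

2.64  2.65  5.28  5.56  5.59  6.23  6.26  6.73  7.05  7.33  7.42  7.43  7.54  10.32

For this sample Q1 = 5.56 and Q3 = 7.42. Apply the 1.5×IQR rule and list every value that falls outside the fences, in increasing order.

IQR = Q3 − Q1 = 7.42 − 5.56 = 1.86.
Lower fence = Q1 − 1.5·IQR = 5.56 − 2.79 = 2.77.
Upper fence = Q3 + 1.5·IQR = 7.42 + 2.79 = 10.21.
2.64 < 2.77 → outlier.
2.65 < 2.77 → outlier.
10.32 > 10.21 → outlier.
All remaining values lie within [2.77, 10.21].

2.64, 2.65, 10.32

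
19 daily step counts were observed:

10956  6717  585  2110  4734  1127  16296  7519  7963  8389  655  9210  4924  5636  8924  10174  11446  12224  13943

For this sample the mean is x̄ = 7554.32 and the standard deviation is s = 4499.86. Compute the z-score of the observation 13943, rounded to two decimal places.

z = (13943 − 7554.32) / 4499.86 = 1.42.

1.42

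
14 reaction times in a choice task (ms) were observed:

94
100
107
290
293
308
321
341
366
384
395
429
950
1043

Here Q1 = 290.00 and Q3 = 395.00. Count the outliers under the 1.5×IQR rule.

IQR = 105.00; fences at 290.00 − 157.50 = 132.50 and 395.00 + 157.50 = 552.50.
Outside the cutoffs: 94, 100, 107, 950, 1043.

5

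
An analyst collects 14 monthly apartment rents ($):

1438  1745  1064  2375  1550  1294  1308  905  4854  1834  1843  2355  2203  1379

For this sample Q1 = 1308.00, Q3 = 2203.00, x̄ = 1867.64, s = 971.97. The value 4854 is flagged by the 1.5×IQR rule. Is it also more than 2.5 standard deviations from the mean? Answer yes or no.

z = (4854 − 1867.64) / 971.97 = 3.07.
|z| = 3.07 > 2.5.

yes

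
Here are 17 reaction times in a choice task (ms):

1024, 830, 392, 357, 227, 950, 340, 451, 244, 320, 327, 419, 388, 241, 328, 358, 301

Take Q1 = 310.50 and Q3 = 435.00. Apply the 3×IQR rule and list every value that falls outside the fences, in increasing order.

IQR = Q3 − Q1 = 435.00 − 310.50 = 124.50.
Lower fence = Q1 − 3·IQR = 310.50 − 373.50 = -63.00.
Upper fence = Q3 + 3·IQR = 435.00 + 373.50 = 808.50.
830 > 808.50 → outlier.
950 > 808.50 → outlier.
1024 > 808.50 → outlier.
All remaining values lie within [-63.00, 808.50].

830, 950, 1024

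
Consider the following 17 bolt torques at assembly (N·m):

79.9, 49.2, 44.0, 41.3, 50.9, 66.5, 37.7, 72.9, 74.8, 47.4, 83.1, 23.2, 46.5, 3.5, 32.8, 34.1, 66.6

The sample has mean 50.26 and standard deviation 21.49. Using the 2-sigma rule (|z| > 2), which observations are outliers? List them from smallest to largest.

Cutoffs at x̄ ± 2s: 50.26 ± 2·21.49 = [7.28, 93.24].
3.5: z = -2.18, |z| > 2 → outlier.
Every other value lies within [7.28, 93.24].

3.5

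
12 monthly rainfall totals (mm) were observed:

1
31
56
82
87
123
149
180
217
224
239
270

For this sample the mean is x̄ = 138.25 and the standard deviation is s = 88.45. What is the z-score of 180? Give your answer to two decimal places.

z = (180 − 138.25) / 88.45 = 0.47.

0.47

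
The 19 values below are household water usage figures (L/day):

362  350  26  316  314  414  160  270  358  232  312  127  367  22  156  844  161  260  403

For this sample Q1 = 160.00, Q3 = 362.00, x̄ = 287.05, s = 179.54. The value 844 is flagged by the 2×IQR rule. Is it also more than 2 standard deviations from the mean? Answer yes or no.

yes

z = (844 − 287.05) / 179.54 = 3.10.
|z| = 3.10 > 2.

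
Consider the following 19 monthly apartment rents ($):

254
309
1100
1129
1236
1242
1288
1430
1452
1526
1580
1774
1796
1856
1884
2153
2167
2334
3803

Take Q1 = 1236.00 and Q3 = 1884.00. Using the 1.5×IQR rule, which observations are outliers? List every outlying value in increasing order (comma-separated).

IQR = Q3 − Q1 = 1884.00 − 1236.00 = 648.00.
Lower fence = Q1 − 1.5·IQR = 1236.00 − 972.00 = 264.00.
Upper fence = Q3 + 1.5·IQR = 1884.00 + 972.00 = 2856.00.
254 < 264.00 → outlier.
3803 > 2856.00 → outlier.
All remaining values lie within [264.00, 2856.00].

254, 3803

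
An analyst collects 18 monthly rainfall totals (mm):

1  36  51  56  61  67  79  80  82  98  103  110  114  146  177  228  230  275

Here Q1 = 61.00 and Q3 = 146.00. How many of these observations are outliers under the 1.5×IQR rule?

1

IQR = 85.00; fences at 61.00 − 127.50 = -66.50 and 146.00 + 127.50 = 273.50.
Outside the cutoffs: 275.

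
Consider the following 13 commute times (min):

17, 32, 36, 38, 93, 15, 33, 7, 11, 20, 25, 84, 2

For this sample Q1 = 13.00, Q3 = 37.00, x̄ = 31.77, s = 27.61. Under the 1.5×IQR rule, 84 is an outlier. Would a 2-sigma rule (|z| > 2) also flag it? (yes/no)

no

z = (84 − 31.77) / 27.61 = 1.89.
|z| = 1.89 ≤ 2.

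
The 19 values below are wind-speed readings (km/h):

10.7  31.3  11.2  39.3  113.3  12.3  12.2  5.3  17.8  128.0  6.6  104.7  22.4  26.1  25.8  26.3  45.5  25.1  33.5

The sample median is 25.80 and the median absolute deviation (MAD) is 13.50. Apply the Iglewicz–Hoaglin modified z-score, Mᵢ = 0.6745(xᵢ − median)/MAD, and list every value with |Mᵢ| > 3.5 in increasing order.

104.7, 113.3, 128.0

|Mᵢ| > 3.5 ⇔ |xᵢ − 25.80| > 3.5·13.50/0.6745 = 70.05.
So outliers lie outside [-44.25, 95.85].
104.7: M = 3.94 → outlier.
113.3: M = 4.37 → outlier.
128.0: M = 5.11 → outlier.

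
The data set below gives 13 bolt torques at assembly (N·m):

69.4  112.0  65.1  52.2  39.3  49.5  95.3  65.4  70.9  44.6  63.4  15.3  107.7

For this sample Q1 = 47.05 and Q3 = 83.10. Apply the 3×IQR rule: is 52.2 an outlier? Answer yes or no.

IQR = Q3 − Q1 = 83.10 − 47.05 = 36.05.
Lower fence = Q1 − 3·IQR = 47.05 − 108.15 = -61.10.
Upper fence = Q3 + 3·IQR = 83.10 + 108.15 = 191.25.
52.2 lies within [-61.10, 191.25].

no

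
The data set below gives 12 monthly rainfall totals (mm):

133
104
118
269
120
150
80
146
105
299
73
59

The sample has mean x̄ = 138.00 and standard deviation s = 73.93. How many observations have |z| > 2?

Cutoffs: x̄ ± 2s = [-9.86, 285.86].
Outside the cutoffs: 299.

1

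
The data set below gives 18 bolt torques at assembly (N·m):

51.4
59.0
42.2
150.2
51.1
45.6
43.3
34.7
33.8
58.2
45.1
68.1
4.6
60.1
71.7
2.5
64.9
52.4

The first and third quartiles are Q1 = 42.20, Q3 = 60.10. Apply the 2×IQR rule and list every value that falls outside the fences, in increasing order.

2.5, 4.6, 150.2

IQR = Q3 − Q1 = 60.10 − 42.20 = 17.90.
Lower fence = Q1 − 2·IQR = 42.20 − 35.80 = 6.40.
Upper fence = Q3 + 2·IQR = 60.10 + 35.80 = 95.90.
2.5 < 6.40 → outlier.
4.6 < 6.40 → outlier.
150.2 > 95.90 → outlier.
All remaining values lie within [6.40, 95.90].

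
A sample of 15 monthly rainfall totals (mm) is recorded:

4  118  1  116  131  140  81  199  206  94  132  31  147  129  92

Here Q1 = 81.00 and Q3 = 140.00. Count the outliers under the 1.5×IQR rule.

0

IQR = 59.00; fences at 81.00 − 88.50 = -7.50 and 140.00 + 88.50 = 228.50.
Every value lies within the cutoffs.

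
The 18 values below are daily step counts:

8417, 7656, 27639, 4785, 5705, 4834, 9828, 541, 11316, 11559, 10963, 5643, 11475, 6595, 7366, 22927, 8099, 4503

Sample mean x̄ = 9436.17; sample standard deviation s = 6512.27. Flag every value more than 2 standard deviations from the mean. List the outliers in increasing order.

22927, 27639

Cutoffs at x̄ ± 2s: 9436.17 ± 2·6512.27 = [-3588.37, 22460.71].
22927: z = 2.07, |z| > 2 → outlier.
27639: z = 2.80, |z| > 2 → outlier.
Every other value lies within [-3588.37, 22460.71].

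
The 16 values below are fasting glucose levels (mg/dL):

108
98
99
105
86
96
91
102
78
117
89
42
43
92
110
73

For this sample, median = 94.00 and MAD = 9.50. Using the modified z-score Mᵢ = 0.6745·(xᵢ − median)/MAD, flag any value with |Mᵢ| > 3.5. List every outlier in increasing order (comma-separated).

|Mᵢ| > 3.5 ⇔ |xᵢ − 94.00| > 3.5·9.50/0.6745 = 49.30.
So outliers lie outside [44.70, 143.30].
42: M = -3.69 → outlier.
43: M = -3.62 → outlier.

42, 43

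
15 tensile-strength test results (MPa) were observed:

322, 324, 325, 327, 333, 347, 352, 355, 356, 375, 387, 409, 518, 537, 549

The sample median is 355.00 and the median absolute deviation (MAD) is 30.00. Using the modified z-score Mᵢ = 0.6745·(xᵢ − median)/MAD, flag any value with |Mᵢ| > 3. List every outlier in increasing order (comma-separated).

518, 537, 549

|Mᵢ| > 3 ⇔ |xᵢ − 355.00| > 3·30.00/0.6745 = 133.43.
So outliers lie outside [221.57, 488.43].
518: M = 3.66 → outlier.
537: M = 4.09 → outlier.
549: M = 4.36 → outlier.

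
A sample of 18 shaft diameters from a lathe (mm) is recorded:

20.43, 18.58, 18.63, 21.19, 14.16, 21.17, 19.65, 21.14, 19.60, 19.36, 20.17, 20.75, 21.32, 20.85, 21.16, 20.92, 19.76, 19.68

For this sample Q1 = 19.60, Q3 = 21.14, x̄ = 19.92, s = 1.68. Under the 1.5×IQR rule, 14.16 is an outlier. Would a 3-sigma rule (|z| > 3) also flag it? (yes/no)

z = (14.16 − 19.92) / 1.68 = -3.43.
|z| = 3.43 > 3.

yes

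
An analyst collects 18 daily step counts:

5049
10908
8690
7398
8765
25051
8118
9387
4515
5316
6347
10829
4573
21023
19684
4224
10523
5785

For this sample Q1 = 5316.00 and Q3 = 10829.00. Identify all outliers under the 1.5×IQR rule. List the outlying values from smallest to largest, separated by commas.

19684, 21023, 25051

IQR = Q3 − Q1 = 10829.00 − 5316.00 = 5513.00.
Lower fence = Q1 − 1.5·IQR = 5316.00 − 8269.50 = -2953.50.
Upper fence = Q3 + 1.5·IQR = 10829.00 + 8269.50 = 19098.50.
19684 > 19098.50 → outlier.
21023 > 19098.50 → outlier.
25051 > 19098.50 → outlier.
All remaining values lie within [-2953.50, 19098.50].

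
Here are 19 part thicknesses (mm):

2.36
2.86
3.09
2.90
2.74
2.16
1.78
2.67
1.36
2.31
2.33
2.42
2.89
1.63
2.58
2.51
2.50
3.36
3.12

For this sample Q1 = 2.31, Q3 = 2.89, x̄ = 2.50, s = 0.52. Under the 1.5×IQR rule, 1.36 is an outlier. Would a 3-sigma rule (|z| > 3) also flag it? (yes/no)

no

z = (1.36 − 2.50) / 0.52 = -2.19.
|z| = 2.19 ≤ 3.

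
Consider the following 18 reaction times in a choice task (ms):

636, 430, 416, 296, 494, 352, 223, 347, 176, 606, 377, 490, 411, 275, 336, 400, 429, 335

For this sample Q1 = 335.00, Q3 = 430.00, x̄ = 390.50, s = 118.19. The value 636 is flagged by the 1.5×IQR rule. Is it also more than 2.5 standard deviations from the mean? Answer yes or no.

no

z = (636 − 390.50) / 118.19 = 2.08.
|z| = 2.08 ≤ 2.5.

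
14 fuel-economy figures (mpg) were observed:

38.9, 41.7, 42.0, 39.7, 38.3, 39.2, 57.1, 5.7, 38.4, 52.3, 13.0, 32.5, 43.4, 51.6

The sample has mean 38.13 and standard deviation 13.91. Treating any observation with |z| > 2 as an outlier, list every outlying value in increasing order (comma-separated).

5.7

Cutoffs at x̄ ± 2s: 38.13 ± 2·13.91 = [10.31, 65.95].
5.7: z = -2.33, |z| > 2 → outlier.
Every other value lies within [10.31, 65.95].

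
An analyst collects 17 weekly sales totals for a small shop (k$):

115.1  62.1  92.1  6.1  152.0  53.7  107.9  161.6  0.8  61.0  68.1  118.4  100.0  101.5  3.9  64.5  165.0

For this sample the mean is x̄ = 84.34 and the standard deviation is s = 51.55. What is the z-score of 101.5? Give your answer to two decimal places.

z = (101.5 − 84.34) / 51.55 = 0.33.

0.33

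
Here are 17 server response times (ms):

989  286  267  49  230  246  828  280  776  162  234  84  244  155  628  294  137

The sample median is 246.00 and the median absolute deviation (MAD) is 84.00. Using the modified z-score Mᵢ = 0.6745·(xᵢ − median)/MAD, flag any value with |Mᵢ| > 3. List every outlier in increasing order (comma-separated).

628, 776, 828, 989

|Mᵢ| > 3 ⇔ |xᵢ − 246.00| > 3·84.00/0.6745 = 373.61.
So outliers lie outside [-127.61, 619.61].
628: M = 3.07 → outlier.
776: M = 4.26 → outlier.
828: M = 4.67 → outlier.
989: M = 5.97 → outlier.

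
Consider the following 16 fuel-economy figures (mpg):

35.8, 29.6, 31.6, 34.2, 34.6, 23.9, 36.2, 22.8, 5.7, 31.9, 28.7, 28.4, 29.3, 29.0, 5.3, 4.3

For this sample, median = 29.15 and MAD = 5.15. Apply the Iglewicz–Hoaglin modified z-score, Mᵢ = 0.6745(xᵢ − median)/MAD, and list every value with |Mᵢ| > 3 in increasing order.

4.3, 5.3, 5.7

|Mᵢ| > 3 ⇔ |xᵢ − 29.15| > 3·5.15/0.6745 = 22.91.
So outliers lie outside [6.24, 52.06].
4.3: M = -3.25 → outlier.
5.3: M = -3.12 → outlier.
5.7: M = -3.07 → outlier.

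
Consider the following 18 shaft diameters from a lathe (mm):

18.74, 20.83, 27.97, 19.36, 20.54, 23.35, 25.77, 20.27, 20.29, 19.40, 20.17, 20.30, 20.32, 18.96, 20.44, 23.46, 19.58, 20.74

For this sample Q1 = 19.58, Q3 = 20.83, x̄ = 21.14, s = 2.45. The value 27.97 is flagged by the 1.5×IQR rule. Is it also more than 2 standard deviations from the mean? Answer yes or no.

z = (27.97 − 21.14) / 2.45 = 2.79.
|z| = 2.79 > 2.

yes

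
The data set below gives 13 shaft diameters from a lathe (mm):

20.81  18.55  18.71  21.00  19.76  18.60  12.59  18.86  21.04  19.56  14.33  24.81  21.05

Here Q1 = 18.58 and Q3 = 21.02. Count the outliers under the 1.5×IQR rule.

IQR = 2.44; fences at 18.58 − 3.66 = 14.92 and 21.02 + 3.66 = 24.68.
Outside the cutoffs: 12.59, 14.33, 24.81.

3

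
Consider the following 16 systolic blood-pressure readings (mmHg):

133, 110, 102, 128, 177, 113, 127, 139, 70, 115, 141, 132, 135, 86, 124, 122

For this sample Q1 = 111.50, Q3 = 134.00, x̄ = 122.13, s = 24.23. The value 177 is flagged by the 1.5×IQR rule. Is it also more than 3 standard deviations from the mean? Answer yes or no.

no

z = (177 − 122.13) / 24.23 = 2.26.
|z| = 2.26 ≤ 3.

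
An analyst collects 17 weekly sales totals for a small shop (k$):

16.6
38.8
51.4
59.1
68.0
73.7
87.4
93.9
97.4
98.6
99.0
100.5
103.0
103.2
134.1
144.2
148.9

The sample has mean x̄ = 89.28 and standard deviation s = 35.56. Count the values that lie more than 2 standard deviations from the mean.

1

Cutoffs: x̄ ± 2s = [18.16, 160.40].
Outside the cutoffs: 16.6.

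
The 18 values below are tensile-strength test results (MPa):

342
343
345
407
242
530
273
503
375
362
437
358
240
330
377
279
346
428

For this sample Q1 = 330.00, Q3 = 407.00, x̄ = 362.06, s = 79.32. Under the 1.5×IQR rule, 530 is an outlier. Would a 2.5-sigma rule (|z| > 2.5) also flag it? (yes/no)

no

z = (530 − 362.06) / 79.32 = 2.12.
|z| = 2.12 ≤ 2.5.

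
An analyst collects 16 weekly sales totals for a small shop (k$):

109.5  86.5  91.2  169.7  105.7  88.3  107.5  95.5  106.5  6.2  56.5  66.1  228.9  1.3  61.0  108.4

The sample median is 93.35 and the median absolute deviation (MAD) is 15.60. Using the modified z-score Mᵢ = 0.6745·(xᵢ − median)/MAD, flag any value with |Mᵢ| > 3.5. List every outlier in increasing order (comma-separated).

|Mᵢ| > 3.5 ⇔ |xᵢ − 93.35| > 3.5·15.60/0.6745 = 80.95.
So outliers lie outside [12.40, 174.30].
1.3: M = -3.98 → outlier.
6.2: M = -3.77 → outlier.
228.9: M = 5.86 → outlier.

1.3, 6.2, 228.9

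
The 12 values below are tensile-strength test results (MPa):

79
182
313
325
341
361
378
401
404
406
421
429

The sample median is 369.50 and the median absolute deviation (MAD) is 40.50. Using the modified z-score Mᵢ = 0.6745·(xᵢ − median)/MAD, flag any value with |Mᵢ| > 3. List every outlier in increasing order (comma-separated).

|Mᵢ| > 3 ⇔ |xᵢ − 369.50| > 3·40.50/0.6745 = 180.13.
So outliers lie outside [189.37, 549.63].
79: M = -4.84 → outlier.
182: M = -3.12 → outlier.

79, 182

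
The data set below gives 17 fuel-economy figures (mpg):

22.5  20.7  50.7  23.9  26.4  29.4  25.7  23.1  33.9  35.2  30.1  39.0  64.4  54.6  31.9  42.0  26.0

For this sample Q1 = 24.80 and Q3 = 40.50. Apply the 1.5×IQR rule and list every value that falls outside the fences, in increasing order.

IQR = Q3 − Q1 = 40.50 − 24.80 = 15.70.
Lower fence = Q1 − 1.5·IQR = 24.80 − 23.55 = 1.25.
Upper fence = Q3 + 1.5·IQR = 40.50 + 23.55 = 64.05.
64.4 > 64.05 → outlier.
All remaining values lie within [1.25, 64.05].

64.4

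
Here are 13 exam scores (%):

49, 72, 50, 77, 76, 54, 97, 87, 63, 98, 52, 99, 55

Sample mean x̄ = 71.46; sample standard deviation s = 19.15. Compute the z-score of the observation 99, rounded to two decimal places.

z = (99 − 71.46) / 19.15 = 1.44.

1.44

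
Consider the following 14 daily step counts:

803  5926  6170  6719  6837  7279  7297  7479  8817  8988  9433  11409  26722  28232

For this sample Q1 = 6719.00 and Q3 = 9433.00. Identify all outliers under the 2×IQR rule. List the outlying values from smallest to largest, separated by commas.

IQR = Q3 − Q1 = 9433.00 − 6719.00 = 2714.00.
Lower fence = Q1 − 2·IQR = 6719.00 − 5428.00 = 1291.00.
Upper fence = Q3 + 2·IQR = 9433.00 + 5428.00 = 14861.00.
803 < 1291.00 → outlier.
26722 > 14861.00 → outlier.
28232 > 14861.00 → outlier.
All remaining values lie within [1291.00, 14861.00].

803, 26722, 28232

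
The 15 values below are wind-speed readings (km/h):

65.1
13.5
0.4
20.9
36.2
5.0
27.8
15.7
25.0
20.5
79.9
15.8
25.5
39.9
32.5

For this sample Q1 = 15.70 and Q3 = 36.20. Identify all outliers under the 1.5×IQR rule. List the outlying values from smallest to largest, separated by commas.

IQR = Q3 − Q1 = 36.20 − 15.70 = 20.50.
Lower fence = Q1 − 1.5·IQR = 15.70 − 30.75 = -15.05.
Upper fence = Q3 + 1.5·IQR = 36.20 + 30.75 = 66.95.
79.9 > 66.95 → outlier.
All remaining values lie within [-15.05, 66.95].

79.9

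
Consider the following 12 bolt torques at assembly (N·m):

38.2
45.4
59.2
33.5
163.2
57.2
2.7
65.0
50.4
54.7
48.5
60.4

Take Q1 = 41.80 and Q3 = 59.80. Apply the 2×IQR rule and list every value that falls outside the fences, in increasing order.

2.7, 163.2

IQR = Q3 − Q1 = 59.80 − 41.80 = 18.00.
Lower fence = Q1 − 2·IQR = 41.80 − 36.00 = 5.80.
Upper fence = Q3 + 2·IQR = 59.80 + 36.00 = 95.80.
2.7 < 5.80 → outlier.
163.2 > 95.80 → outlier.
All remaining values lie within [5.80, 95.80].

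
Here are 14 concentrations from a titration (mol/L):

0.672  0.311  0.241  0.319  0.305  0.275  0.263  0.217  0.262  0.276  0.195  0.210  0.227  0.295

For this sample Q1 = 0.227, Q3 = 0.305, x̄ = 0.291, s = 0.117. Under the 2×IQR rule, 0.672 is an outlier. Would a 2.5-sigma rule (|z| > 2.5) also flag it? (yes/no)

yes

z = (0.672 − 0.291) / 0.117 = 3.26.
|z| = 3.26 > 2.5.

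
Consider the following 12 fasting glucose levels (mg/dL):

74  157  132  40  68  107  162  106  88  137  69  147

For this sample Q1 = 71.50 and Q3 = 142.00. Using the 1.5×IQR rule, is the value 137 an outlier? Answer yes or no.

no

IQR = Q3 − Q1 = 142.00 − 71.50 = 70.50.
Lower fence = Q1 − 1.5·IQR = 71.50 − 105.75 = -34.25.
Upper fence = Q3 + 1.5·IQR = 142.00 + 105.75 = 247.75.
137 lies within [-34.25, 247.75].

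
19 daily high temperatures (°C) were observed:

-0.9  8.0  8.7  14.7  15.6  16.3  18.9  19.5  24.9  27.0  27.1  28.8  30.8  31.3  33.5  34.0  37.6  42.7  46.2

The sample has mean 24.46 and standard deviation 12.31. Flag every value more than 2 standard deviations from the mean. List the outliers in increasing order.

Cutoffs at x̄ ± 2s: 24.46 ± 2·12.31 = [-0.16, 49.08].
-0.9: z = -2.06, |z| > 2 → outlier.
Every other value lies within [-0.16, 49.08].

-0.9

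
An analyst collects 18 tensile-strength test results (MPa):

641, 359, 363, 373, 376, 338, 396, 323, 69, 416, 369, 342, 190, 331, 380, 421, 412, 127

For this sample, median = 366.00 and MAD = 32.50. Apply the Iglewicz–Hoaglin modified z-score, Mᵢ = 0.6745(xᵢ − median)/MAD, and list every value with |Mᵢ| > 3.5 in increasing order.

69, 127, 190, 641

|Mᵢ| > 3.5 ⇔ |xᵢ − 366.00| > 3.5·32.50/0.6745 = 168.64.
So outliers lie outside [197.36, 534.64].
69: M = -6.16 → outlier.
127: M = -4.96 → outlier.
190: M = -3.65 → outlier.
641: M = 5.71 → outlier.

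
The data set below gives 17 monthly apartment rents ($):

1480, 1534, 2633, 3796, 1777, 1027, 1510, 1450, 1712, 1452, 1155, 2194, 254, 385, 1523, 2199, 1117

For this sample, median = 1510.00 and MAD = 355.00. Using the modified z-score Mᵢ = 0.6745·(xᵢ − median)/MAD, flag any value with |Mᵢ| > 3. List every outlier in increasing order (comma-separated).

3796

|Mᵢ| > 3 ⇔ |xᵢ − 1510.00| > 3·355.00/0.6745 = 1578.95.
So outliers lie outside [-68.95, 3088.95].
3796: M = 4.34 → outlier.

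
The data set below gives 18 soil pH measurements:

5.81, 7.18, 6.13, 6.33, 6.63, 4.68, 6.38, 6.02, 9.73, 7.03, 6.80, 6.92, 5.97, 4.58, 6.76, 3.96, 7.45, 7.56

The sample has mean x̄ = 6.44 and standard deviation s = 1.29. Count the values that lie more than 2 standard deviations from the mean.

1

Cutoffs: x̄ ± 2s = [3.86, 9.02].
Outside the cutoffs: 9.73.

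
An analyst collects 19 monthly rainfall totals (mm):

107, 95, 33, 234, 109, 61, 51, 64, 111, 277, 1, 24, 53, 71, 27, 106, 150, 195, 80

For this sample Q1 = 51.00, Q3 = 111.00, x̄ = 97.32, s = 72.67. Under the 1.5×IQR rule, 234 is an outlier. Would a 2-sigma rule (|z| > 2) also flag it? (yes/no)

no

z = (234 − 97.32) / 72.67 = 1.88.
|z| = 1.88 ≤ 2.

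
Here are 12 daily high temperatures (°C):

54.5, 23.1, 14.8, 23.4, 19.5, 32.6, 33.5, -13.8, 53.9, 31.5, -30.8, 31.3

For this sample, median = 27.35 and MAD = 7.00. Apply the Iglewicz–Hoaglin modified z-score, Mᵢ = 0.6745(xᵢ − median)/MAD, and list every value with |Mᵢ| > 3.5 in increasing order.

-30.8, -13.8

|Mᵢ| > 3.5 ⇔ |xᵢ − 27.35| > 3.5·7.00/0.6745 = 36.32.
So outliers lie outside [-8.97, 63.67].
-30.8: M = -5.60 → outlier.
-13.8: M = -3.97 → outlier.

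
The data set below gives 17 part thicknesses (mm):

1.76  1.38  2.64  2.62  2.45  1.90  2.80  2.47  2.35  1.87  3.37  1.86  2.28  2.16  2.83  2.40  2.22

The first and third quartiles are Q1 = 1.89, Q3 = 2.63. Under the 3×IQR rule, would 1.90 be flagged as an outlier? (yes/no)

IQR = Q3 − Q1 = 2.63 − 1.89 = 0.74.
Lower fence = Q1 − 3·IQR = 1.89 − 2.22 = -0.33.
Upper fence = Q3 + 3·IQR = 2.63 + 2.22 = 4.85.
1.90 lies within [-0.33, 4.85].

no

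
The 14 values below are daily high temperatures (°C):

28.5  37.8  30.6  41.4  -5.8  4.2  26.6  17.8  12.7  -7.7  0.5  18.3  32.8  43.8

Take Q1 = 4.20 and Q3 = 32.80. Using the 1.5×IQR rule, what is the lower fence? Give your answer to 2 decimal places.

IQR = Q3 − Q1 = 32.80 − 4.20 = 28.60.
Lower fence = Q1 − 1.5·IQR = 4.20 − 42.90 = -38.70.
Upper fence = Q3 + 1.5·IQR = 32.80 + 42.90 = 75.70.

-38.70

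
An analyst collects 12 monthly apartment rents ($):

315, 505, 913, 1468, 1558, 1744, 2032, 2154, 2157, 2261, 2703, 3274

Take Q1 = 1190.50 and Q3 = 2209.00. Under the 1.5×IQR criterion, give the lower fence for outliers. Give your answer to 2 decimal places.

-337.25

IQR = Q3 − Q1 = 2209.00 − 1190.50 = 1018.50.
Lower fence = Q1 − 1.5·IQR = 1190.50 − 1527.75 = -337.25.
Upper fence = Q3 + 1.5·IQR = 2209.00 + 1527.75 = 3736.75.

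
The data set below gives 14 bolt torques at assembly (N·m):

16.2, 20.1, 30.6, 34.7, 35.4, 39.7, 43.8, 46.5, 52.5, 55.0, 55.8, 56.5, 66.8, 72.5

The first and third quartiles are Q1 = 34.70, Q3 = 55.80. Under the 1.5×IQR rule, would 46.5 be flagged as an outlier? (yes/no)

IQR = Q3 − Q1 = 55.80 − 34.70 = 21.10.
Lower fence = Q1 − 1.5·IQR = 34.70 − 31.65 = 3.05.
Upper fence = Q3 + 1.5·IQR = 55.80 + 31.65 = 87.45.
46.5 lies within [3.05, 87.45].

no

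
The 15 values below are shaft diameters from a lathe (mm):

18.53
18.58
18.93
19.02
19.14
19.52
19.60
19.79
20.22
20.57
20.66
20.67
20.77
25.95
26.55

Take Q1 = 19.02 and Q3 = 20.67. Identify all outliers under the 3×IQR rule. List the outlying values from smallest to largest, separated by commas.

25.95, 26.55

IQR = Q3 − Q1 = 20.67 − 19.02 = 1.65.
Lower fence = Q1 − 3·IQR = 19.02 − 4.95 = 14.07.
Upper fence = Q3 + 3·IQR = 20.67 + 4.95 = 25.62.
25.95 > 25.62 → outlier.
26.55 > 25.62 → outlier.
All remaining values lie within [14.07, 25.62].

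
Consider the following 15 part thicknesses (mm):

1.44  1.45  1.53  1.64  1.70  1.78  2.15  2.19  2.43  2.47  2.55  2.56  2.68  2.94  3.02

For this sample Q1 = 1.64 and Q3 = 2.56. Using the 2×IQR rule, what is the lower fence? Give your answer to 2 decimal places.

IQR = Q3 − Q1 = 2.56 − 1.64 = 0.92.
Lower fence = Q1 − 2·IQR = 1.64 − 1.84 = -0.20.
Upper fence = Q3 + 2·IQR = 2.56 + 1.84 = 4.40.

-0.20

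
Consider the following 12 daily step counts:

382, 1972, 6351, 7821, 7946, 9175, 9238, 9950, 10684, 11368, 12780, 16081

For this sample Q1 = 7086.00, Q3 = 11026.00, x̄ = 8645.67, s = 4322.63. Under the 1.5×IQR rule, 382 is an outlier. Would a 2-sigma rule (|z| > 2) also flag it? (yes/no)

no

z = (382 − 8645.67) / 4322.63 = -1.91.
|z| = 1.91 ≤ 2.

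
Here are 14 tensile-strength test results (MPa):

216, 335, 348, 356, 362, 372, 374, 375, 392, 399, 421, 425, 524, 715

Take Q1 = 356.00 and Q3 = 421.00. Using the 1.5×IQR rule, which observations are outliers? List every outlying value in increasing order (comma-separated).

216, 524, 715

IQR = Q3 − Q1 = 421.00 − 356.00 = 65.00.
Lower fence = Q1 − 1.5·IQR = 356.00 − 97.50 = 258.50.
Upper fence = Q3 + 1.5·IQR = 421.00 + 97.50 = 518.50.
216 < 258.50 → outlier.
524 > 518.50 → outlier.
715 > 518.50 → outlier.
All remaining values lie within [258.50, 518.50].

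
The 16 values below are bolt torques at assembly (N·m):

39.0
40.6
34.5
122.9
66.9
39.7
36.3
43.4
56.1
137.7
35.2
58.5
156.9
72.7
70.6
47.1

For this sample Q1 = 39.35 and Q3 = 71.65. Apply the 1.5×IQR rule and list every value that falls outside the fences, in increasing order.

IQR = Q3 − Q1 = 71.65 − 39.35 = 32.30.
Lower fence = Q1 − 1.5·IQR = 39.35 − 48.45 = -9.10.
Upper fence = Q3 + 1.5·IQR = 71.65 + 48.45 = 120.10.
122.9 > 120.10 → outlier.
137.7 > 120.10 → outlier.
156.9 > 120.10 → outlier.
All remaining values lie within [-9.10, 120.10].

122.9, 137.7, 156.9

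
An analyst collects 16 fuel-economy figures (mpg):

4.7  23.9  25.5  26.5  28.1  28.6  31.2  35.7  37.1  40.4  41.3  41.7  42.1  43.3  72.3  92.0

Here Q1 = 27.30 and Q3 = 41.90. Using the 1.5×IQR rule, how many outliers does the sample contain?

3

IQR = 14.60; fences at 27.30 − 21.90 = 5.40 and 41.90 + 21.90 = 63.80.
Outside the cutoffs: 4.7, 72.3, 92.0.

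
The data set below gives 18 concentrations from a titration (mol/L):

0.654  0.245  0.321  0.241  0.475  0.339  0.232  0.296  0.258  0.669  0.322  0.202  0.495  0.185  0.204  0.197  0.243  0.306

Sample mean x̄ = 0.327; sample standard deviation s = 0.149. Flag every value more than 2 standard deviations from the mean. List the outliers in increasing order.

Cutoffs at x̄ ± 2s: 0.327 ± 2·0.149 = [0.029, 0.625].
0.654: z = 2.19, |z| > 2 → outlier.
0.669: z = 2.30, |z| > 2 → outlier.
Every other value lies within [0.029, 0.625].

0.654, 0.669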